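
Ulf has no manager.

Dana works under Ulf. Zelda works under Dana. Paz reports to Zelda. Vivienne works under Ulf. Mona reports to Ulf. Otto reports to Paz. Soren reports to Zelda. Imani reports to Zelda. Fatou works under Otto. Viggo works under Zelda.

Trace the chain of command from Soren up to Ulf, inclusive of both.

Soren reports to Zelda. Zelda reports to Dana. Dana reports to Ulf. Ulf is at the top.

Soren -> Zelda -> Dana -> Ulf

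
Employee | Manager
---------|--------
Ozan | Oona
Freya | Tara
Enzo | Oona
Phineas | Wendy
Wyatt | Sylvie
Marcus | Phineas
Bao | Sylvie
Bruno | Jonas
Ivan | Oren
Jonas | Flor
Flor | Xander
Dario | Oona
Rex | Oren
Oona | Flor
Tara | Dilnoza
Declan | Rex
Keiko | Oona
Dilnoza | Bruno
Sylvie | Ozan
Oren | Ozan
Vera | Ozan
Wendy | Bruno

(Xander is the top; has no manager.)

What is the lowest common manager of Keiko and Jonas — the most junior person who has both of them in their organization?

Flor

Keiko's chain of managers is Oona, Flor, Xander. Jonas's chain of managers is Flor, Xander. The first manager that appears in both chains is Flor.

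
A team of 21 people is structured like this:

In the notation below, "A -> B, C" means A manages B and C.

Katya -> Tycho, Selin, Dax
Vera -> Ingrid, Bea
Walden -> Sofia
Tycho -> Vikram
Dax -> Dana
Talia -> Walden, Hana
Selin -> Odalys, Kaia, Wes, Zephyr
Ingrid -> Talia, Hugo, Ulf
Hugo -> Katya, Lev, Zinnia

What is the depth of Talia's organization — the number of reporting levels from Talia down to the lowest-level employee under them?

2

The longest chain under Talia runs Talia → Walden → Sofia, which is 2 levels below Talia.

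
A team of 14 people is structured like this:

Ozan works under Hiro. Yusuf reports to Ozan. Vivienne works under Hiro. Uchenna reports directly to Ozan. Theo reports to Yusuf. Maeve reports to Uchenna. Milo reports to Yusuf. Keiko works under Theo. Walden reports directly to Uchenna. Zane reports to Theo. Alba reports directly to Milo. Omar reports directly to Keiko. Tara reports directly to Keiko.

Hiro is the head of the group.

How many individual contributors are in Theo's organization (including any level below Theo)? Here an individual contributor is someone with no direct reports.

3

The people in Theo's organization with no one reporting to them are Zane, Tara, Omar. That is 3.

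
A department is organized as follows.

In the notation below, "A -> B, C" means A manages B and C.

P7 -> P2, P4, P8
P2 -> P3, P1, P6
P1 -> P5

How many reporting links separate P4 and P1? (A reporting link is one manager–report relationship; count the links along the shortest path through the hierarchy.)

3

P4 is 1 level below P7, and P1 is 2 levels below P7 (their lowest common manager). The shortest path runs up from P4 to P7 and back down to P1: 1 + 2 = 3 links.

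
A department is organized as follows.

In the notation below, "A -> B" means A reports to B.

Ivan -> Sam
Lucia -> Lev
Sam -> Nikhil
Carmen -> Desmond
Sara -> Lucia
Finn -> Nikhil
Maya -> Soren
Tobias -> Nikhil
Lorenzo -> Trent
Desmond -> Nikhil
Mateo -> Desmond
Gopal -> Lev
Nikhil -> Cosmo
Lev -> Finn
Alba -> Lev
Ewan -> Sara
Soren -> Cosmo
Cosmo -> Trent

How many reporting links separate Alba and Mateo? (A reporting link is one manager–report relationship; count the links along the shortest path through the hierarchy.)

Alba is 3 levels below Nikhil, and Mateo is 2 levels below Nikhil (their lowest common manager). The shortest path runs up from Alba to Nikhil and back down to Mateo: 3 + 2 = 5 links.

5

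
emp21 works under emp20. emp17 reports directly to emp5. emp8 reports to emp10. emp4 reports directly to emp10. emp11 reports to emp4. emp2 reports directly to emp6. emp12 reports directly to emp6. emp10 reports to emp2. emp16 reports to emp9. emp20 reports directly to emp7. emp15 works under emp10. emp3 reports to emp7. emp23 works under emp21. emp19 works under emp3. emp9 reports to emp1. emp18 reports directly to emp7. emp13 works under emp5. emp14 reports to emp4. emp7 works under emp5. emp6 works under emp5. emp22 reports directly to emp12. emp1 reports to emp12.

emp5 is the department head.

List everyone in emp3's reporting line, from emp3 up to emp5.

emp3 reports to emp7. emp7 reports to emp5. emp5 is at the top.

emp3 -> emp7 -> emp5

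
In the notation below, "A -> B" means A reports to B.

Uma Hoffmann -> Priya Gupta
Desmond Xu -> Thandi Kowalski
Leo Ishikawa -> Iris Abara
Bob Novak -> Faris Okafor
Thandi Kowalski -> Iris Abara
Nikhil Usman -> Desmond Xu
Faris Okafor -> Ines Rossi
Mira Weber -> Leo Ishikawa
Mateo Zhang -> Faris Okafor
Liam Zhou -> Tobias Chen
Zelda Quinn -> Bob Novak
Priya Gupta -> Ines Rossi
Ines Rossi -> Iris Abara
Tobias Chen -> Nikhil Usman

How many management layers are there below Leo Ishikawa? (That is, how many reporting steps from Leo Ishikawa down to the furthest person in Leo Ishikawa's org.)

1

The longest chain under Leo Ishikawa runs Leo Ishikawa → Mira Weber, which is 1 level below Leo Ishikawa.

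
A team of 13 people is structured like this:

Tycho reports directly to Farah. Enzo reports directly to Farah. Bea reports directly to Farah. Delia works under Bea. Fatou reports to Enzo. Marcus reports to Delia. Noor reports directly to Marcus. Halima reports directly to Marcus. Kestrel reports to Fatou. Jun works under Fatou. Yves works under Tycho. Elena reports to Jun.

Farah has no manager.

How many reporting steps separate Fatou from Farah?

Chain from Fatou up to Farah: Fatou → Enzo → Farah. That is 2 steps up, so Fatou is 2 levels below Farah.

2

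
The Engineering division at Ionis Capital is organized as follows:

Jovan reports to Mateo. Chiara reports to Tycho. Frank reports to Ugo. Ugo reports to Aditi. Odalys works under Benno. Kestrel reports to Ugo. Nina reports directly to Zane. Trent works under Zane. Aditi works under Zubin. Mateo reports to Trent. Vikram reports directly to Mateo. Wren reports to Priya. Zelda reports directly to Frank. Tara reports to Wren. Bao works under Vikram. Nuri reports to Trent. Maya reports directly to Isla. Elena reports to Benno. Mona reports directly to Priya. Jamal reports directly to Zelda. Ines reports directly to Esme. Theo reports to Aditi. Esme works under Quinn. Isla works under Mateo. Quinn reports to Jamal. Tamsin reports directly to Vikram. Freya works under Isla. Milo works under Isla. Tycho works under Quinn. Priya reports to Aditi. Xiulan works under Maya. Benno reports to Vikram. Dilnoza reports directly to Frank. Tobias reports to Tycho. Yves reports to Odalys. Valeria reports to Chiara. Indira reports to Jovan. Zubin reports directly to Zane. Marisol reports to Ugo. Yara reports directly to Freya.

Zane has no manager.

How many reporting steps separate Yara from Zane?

5

Chain from Yara up to Zane: Yara → Freya → Isla → Mateo → Trent → Zane. That is 5 steps up, so Yara is 5 levels below Zane.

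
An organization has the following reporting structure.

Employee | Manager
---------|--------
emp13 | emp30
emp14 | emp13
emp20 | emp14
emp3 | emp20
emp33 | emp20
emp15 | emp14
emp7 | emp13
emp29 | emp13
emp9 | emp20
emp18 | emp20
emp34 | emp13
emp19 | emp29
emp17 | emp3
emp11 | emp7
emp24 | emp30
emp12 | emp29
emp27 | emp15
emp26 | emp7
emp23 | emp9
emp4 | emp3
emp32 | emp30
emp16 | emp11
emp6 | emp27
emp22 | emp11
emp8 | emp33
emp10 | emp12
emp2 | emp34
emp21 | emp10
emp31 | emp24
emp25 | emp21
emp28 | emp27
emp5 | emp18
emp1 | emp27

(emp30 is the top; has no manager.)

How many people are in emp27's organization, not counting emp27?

3

emp27 directly manages emp6, emp28, emp1. emp6 has no reports. emp28 has no reports. emp1 has no reports. So emp27's organization is 3 direct reports plus everyone under them: 1 + 1 + 1 = 3.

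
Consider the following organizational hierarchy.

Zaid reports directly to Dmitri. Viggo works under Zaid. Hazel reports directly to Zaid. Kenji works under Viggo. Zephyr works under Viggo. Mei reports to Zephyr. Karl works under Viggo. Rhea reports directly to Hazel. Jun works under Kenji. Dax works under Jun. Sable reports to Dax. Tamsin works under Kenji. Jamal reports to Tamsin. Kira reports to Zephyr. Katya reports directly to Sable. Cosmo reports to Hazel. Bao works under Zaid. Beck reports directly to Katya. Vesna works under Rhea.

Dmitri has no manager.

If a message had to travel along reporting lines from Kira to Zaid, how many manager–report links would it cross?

Kira is in Zaid's organization: the chain from Kira up to Zaid is Kira → Zephyr → Viggo → Zaid, which is 3 links.

3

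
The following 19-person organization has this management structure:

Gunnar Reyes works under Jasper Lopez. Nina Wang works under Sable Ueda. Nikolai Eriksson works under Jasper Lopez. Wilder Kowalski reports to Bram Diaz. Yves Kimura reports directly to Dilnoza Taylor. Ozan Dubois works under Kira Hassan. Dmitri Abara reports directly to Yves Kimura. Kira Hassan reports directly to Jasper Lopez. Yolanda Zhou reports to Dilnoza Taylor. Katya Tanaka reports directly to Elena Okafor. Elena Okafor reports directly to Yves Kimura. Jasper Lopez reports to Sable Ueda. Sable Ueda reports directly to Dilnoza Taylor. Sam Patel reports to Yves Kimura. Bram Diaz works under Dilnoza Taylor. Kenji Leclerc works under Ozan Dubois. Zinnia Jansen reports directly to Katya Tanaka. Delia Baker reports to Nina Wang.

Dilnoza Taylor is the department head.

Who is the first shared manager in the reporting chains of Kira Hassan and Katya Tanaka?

Kira Hassan's chain of managers is Jasper Lopez, Sable Ueda, Dilnoza Taylor. Katya Tanaka's chain of managers is Elena Okafor, Yves Kimura, Dilnoza Taylor. The first manager that appears in both chains is Dilnoza Taylor.

Dilnoza Taylor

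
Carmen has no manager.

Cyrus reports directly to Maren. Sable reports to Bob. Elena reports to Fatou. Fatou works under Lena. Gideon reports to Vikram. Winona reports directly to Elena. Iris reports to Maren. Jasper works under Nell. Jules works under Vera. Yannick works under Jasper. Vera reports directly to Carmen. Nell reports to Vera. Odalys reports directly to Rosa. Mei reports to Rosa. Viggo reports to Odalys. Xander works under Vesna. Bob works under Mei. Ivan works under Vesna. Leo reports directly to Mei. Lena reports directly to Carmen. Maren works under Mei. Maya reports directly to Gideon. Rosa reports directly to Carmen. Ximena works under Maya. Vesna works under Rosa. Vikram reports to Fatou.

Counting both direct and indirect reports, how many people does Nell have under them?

Nell directly manages Jasper. Under Jasper: Yannick (1). That's 2 in total.

2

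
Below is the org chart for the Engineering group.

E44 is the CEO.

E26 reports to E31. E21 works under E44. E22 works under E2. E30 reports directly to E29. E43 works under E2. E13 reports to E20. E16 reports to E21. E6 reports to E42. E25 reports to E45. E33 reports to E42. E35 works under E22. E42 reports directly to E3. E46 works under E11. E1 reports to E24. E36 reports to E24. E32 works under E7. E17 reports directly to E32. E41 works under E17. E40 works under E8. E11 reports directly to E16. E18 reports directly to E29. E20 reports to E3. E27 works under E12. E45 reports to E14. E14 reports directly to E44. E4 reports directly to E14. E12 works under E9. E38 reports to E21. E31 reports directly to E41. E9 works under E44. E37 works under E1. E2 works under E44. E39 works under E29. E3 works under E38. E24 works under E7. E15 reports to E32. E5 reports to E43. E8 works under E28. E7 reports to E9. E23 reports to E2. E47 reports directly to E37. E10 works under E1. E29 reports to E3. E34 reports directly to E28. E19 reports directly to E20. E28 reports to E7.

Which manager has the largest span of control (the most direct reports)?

Direct-report counts: E44 has 4; E2 has 3; E43 has 1; E22 has 1; E9 has 2; E12 has 1; E7 has 3; E28 has 2; E8 has 1; E24 has 2; E1 has 2; E37 has 1; E32 has 2; E17 has 1; E41 has 1; E31 has 1; E14 has 2; E45 has 1; E21 has 2; E16 has 1; E11 has 1; E38 has 1; E3 has 3; E42 has 2; E29 has 3; E20 has 2. The largest is 4, held by E44.

E44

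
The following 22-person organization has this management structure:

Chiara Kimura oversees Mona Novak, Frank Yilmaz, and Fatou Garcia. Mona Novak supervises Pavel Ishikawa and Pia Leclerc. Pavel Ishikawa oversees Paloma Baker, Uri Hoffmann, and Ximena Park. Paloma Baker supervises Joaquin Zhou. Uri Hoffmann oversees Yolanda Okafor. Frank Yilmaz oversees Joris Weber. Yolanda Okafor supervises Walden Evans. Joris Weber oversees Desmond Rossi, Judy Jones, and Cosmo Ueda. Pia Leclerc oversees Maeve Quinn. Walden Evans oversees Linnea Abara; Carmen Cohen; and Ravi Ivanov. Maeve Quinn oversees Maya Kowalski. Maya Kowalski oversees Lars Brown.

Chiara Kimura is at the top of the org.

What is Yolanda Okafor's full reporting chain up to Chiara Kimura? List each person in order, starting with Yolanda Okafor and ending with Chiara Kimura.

Yolanda Okafor -> Uri Hoffmann -> Pavel Ishikawa -> Mona Novak -> Chiara Kimura

Yolanda Okafor reports to Uri Hoffmann. Uri Hoffmann reports to Pavel Ishikawa. Pavel Ishikawa reports to Mona Novak. Mona Novak reports to Chiara Kimura. Chiara Kimura is at the top.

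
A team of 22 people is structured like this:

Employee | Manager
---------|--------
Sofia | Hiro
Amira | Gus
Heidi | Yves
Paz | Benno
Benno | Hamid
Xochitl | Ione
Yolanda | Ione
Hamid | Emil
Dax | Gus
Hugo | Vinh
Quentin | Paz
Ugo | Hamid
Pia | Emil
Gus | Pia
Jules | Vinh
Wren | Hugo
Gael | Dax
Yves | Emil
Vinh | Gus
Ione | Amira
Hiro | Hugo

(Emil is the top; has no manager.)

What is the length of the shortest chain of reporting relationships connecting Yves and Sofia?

Yves is 1 level below Emil, and Sofia is 6 levels below Emil (their lowest common manager). The shortest path runs up from Yves to Emil and back down to Sofia: 1 + 6 = 7 links.

7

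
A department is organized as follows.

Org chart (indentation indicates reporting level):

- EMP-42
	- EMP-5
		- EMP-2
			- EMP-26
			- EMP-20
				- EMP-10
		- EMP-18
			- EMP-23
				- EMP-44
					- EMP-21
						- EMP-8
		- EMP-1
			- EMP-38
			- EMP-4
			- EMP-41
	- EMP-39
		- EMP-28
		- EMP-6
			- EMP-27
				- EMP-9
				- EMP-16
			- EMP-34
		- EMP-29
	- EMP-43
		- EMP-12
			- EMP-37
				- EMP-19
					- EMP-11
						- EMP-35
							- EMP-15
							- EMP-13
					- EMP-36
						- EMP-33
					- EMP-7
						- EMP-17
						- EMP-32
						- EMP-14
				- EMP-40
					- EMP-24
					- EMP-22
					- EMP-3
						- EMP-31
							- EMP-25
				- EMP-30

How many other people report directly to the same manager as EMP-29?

EMP-29 reports to EMP-39. EMP-39's other direct reports are EMP-28, EMP-6 — 2 peers.

2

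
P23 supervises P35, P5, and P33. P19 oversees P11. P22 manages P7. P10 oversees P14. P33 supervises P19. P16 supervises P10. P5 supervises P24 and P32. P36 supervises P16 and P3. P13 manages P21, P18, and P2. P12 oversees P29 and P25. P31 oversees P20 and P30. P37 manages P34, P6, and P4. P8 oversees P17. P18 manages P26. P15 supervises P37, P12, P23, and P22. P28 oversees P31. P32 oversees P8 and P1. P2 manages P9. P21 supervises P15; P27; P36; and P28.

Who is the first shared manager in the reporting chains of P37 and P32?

P15

P37's chain of managers is P15, P21, P13. P32's chain of managers is P5, P23, P15, P21, P13. The first manager that appears in both chains is P15.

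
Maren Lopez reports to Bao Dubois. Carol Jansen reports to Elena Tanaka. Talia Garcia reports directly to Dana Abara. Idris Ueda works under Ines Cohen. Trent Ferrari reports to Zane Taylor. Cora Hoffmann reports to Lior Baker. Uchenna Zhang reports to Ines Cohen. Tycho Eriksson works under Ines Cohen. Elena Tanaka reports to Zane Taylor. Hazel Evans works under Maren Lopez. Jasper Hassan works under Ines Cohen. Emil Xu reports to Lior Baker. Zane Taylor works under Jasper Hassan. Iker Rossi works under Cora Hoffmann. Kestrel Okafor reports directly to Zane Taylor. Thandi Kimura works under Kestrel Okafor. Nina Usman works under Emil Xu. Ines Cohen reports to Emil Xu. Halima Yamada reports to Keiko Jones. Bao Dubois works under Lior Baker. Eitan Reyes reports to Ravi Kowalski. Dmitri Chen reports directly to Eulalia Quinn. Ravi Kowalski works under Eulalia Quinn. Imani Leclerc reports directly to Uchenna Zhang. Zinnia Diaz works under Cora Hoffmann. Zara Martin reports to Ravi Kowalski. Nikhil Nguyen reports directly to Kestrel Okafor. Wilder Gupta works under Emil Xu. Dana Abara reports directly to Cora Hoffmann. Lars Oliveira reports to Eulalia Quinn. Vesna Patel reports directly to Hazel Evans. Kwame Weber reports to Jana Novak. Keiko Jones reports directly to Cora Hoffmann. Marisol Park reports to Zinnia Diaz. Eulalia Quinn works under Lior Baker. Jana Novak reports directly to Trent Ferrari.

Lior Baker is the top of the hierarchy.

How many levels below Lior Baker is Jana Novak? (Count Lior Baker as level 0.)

6

Chain from Jana Novak up to Lior Baker: Jana Novak → Trent Ferrari → Zane Taylor → Jasper Hassan → Ines Cohen → Emil Xu → Lior Baker. That is 6 steps up, so Jana Novak is 6 levels below Lior Baker.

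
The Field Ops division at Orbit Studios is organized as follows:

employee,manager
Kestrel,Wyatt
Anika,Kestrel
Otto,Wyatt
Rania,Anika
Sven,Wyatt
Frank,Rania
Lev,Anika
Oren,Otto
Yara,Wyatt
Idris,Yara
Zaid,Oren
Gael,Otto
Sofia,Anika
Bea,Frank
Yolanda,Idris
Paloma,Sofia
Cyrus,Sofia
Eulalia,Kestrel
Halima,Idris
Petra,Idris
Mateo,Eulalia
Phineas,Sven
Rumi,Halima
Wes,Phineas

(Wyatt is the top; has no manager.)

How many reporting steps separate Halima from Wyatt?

Chain from Halima up to Wyatt: Halima → Idris → Yara → Wyatt. That is 3 steps up, so Halima is 3 levels below Wyatt.

3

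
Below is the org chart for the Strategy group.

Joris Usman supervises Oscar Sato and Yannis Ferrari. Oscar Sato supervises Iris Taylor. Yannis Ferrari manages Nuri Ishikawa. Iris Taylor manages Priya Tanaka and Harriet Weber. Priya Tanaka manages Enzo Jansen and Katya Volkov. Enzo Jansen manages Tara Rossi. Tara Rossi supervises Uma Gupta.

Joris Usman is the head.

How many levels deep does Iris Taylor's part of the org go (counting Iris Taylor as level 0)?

4

The longest chain under Iris Taylor runs Iris Taylor → Priya Tanaka → Enzo Jansen → Tara Rossi → Uma Gupta, which is 4 levels below Iris Taylor.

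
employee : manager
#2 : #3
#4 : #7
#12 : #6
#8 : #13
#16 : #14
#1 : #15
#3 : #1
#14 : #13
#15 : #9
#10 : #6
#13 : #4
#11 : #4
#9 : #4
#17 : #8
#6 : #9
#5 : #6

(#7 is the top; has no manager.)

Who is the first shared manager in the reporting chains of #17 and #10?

#4

#17's chain of managers is #8, #13, #4, #7. #10's chain of managers is #6, #9, #4, #7. The first manager that appears in both chains is #4.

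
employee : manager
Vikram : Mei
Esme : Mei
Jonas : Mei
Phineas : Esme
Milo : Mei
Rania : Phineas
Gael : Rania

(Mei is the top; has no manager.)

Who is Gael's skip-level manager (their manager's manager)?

Phineas

Gael reports to Rania, and Rania reports to Phineas. So Gael's skip-level manager is Phineas.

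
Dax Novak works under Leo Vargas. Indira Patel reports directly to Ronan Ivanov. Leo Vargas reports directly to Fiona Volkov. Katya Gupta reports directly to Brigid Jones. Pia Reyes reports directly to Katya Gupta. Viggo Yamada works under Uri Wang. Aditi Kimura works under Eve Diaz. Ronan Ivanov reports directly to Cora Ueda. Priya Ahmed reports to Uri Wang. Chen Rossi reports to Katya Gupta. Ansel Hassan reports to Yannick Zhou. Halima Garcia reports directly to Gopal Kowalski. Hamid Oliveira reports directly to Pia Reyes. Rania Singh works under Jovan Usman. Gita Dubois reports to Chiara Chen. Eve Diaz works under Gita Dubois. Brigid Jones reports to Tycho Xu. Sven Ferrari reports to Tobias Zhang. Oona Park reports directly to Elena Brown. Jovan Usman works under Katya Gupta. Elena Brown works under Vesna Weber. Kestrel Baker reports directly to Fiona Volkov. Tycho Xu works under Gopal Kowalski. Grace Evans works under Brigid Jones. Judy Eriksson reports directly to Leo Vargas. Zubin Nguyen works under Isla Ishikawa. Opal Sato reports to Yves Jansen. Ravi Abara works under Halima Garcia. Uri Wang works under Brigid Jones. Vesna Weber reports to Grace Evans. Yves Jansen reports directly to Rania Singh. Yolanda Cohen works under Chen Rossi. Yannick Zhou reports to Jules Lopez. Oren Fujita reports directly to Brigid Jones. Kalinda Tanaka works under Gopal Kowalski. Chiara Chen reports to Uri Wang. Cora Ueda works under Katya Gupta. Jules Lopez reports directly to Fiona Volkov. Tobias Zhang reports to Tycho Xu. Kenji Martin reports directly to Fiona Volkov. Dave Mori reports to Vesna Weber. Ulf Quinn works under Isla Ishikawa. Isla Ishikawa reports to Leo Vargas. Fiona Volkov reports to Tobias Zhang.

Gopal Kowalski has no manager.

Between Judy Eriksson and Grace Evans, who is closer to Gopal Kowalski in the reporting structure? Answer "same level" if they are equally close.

Judy Eriksson is 5 levels below Gopal Kowalski; Grace Evans is 3. Grace Evans is higher.

Grace Evans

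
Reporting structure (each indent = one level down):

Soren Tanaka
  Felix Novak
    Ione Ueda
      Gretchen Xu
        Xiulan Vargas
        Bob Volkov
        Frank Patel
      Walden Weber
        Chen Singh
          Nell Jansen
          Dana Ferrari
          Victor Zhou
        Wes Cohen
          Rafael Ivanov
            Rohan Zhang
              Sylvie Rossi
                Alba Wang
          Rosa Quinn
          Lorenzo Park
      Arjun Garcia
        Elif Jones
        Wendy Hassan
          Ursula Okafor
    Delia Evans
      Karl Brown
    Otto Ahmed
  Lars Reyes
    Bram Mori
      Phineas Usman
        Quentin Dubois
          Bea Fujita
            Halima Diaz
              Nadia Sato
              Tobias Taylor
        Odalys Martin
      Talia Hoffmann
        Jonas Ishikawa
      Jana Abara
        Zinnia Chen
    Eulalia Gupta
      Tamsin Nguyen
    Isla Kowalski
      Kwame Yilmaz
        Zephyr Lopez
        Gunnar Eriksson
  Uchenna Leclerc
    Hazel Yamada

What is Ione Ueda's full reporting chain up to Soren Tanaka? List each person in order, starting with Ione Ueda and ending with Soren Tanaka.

Ione Ueda -> Felix Novak -> Soren Tanaka

Ione Ueda reports to Felix Novak. Felix Novak reports to Soren Tanaka. Soren Tanaka is at the top.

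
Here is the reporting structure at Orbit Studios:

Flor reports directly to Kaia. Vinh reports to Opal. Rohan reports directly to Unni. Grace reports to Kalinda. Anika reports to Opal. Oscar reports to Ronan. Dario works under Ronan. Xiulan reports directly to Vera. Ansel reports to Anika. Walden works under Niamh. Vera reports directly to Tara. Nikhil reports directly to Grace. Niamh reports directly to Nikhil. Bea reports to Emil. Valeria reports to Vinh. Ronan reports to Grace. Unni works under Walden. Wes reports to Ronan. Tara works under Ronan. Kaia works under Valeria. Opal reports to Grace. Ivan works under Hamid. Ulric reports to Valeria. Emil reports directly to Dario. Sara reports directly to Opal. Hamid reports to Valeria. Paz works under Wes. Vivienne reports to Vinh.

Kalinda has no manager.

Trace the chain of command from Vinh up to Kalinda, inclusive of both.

Vinh -> Opal -> Grace -> Kalinda

Vinh reports to Opal. Opal reports to Grace. Grace reports to Kalinda. Kalinda is at the top.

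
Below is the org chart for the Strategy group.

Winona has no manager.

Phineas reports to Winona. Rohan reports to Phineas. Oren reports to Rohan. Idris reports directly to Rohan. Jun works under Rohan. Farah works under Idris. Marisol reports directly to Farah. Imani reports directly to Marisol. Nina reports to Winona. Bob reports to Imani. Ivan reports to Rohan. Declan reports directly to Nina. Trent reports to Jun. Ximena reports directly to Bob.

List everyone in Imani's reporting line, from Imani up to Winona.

Imani -> Marisol -> Farah -> Idris -> Rohan -> Phineas -> Winona

Imani reports to Marisol. Marisol reports to Farah. Farah reports to Idris. Idris reports to Rohan. Rohan reports to Phineas. Phineas reports to Winona. Winona is at the top.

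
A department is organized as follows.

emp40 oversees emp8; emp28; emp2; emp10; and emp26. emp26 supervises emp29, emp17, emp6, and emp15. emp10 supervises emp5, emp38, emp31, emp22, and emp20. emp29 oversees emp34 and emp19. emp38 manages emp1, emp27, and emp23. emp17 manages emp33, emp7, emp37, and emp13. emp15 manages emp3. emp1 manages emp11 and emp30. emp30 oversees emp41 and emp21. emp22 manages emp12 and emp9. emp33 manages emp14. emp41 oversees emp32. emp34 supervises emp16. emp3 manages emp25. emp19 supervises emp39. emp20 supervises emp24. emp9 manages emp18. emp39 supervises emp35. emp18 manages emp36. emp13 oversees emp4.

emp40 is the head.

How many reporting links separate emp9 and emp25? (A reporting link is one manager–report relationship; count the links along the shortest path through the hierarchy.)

emp9 is 3 levels below emp40, and emp25 is 4 levels below emp40 (their lowest common manager). The shortest path runs up from emp9 to emp40 and back down to emp25: 3 + 4 = 7 links.

7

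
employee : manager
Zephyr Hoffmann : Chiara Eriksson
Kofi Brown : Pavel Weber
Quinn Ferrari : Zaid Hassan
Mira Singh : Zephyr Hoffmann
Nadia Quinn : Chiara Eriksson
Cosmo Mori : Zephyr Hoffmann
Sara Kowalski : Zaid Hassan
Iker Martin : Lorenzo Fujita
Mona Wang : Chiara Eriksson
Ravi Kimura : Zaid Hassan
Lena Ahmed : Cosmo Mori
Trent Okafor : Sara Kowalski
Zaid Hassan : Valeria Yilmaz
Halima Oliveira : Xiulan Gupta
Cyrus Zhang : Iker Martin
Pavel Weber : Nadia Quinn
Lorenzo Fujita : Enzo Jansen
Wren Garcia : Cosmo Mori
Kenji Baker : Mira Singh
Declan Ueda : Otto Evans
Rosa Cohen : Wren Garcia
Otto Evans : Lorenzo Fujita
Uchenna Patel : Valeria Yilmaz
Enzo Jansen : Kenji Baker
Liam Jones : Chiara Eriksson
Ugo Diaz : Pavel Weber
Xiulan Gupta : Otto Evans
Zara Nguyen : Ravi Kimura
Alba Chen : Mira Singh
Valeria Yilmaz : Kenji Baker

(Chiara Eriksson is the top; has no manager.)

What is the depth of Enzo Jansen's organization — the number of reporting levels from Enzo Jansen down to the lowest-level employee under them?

The longest chain under Enzo Jansen runs Enzo Jansen → Lorenzo Fujita → Otto Evans → Xiulan Gupta → Halima Oliveira, which is 4 levels below Enzo Jansen.

4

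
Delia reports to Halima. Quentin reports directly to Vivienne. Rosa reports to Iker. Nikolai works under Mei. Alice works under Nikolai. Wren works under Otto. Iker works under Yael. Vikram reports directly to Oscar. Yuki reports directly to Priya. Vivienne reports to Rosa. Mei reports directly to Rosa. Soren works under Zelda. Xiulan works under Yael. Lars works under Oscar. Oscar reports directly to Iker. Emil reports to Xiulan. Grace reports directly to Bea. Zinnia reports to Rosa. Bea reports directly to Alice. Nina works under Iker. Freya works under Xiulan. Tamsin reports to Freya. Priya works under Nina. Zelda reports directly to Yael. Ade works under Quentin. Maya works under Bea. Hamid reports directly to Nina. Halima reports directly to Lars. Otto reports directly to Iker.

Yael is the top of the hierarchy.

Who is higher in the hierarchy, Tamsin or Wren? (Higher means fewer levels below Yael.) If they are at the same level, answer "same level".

Both Tamsin and Wren are 3 levels below Yael.

same level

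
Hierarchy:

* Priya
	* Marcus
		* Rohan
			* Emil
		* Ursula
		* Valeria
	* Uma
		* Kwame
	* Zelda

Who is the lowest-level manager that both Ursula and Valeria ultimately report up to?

Ursula's chain of managers is Marcus, Priya. Valeria's chain of managers is Marcus, Priya. The first manager that appears in both chains is Marcus.

Marcus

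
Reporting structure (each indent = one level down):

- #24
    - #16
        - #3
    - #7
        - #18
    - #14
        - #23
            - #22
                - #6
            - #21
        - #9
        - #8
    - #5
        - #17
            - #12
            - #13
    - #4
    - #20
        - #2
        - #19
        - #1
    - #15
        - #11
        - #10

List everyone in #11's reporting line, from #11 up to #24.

#11 reports to #15. #15 reports to #24. #24 is at the top.

#11 -> #15 -> #24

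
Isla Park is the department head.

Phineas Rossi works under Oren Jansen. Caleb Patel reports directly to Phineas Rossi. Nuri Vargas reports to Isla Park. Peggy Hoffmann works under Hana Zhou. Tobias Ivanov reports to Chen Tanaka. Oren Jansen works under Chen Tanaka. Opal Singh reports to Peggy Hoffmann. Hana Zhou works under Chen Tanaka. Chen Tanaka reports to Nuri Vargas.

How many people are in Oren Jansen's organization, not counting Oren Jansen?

Oren Jansen directly manages Phineas Rossi. Under Phineas Rossi: Caleb Patel (1). That's 2 in total.

2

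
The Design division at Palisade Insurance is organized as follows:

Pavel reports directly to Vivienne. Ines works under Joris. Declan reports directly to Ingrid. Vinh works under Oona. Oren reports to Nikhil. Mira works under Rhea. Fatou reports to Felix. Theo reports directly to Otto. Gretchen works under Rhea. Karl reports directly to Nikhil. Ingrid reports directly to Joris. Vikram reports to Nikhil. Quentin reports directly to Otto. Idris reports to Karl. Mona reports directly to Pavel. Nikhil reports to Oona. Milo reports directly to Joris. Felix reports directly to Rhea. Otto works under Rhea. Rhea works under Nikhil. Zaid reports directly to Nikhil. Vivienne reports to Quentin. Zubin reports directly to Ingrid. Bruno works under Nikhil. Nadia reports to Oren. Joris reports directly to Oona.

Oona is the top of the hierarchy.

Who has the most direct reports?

Direct-report counts: Oona has 3; Joris has 3; Ingrid has 2; Nikhil has 6; Oren has 1; Karl has 1; Rhea has 4; Felix has 1; Otto has 2; Quentin has 1; Vivienne has 1; Pavel has 1. The largest is 6, held by Nikhil.

Nikhil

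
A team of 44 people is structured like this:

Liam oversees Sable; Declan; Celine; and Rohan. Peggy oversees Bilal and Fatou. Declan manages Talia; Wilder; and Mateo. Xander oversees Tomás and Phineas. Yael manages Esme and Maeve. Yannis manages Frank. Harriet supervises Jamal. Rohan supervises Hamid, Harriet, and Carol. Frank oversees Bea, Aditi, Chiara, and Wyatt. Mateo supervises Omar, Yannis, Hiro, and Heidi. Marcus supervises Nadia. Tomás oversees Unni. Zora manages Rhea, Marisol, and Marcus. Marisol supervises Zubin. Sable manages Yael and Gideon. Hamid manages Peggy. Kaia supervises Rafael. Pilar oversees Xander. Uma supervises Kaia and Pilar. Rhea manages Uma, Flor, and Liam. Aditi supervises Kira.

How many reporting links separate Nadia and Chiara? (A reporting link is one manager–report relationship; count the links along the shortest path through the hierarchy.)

9

Nadia is 2 levels below Zora, and Chiara is 7 levels below Zora (their lowest common manager). The shortest path runs up from Nadia to Zora and back down to Chiara: 2 + 7 = 9 links.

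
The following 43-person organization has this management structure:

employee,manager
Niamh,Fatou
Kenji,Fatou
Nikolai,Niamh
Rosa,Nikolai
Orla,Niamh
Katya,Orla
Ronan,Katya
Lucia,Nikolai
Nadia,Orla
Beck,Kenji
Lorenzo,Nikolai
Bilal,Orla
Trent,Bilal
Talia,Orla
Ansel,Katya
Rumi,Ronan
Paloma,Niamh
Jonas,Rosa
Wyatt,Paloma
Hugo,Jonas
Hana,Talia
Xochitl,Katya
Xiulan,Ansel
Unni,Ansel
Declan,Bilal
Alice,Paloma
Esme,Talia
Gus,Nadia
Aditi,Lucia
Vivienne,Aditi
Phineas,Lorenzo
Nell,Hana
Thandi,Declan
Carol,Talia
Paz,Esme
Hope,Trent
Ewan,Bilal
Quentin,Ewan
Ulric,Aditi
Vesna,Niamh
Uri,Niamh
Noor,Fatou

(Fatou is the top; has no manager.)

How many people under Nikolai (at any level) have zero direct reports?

The people in Nikolai's organization with no one reporting to them are Phineas, Ulric, Vivienne, Hugo. That is 4.

4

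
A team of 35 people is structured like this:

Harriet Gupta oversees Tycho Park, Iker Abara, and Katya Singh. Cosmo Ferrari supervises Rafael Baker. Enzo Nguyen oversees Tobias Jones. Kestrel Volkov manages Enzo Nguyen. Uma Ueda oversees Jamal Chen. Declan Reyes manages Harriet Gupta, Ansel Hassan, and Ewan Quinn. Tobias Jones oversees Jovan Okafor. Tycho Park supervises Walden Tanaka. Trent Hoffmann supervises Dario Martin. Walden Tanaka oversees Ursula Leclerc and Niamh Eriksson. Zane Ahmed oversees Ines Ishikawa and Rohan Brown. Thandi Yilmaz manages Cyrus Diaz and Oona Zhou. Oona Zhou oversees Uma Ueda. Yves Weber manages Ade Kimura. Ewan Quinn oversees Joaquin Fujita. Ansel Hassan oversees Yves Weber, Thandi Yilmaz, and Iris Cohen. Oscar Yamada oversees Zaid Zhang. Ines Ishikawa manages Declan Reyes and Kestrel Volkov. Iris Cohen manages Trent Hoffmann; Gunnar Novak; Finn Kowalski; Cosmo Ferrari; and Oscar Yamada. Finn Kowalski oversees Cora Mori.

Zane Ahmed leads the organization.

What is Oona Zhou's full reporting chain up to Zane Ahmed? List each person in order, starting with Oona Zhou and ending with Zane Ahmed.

Oona Zhou -> Thandi Yilmaz -> Ansel Hassan -> Declan Reyes -> Ines Ishikawa -> Zane Ahmed

Oona Zhou reports to Thandi Yilmaz. Thandi Yilmaz reports to Ansel Hassan. Ansel Hassan reports to Declan Reyes. Declan Reyes reports to Ines Ishikawa. Ines Ishikawa reports to Zane Ahmed. Zane Ahmed is at the top.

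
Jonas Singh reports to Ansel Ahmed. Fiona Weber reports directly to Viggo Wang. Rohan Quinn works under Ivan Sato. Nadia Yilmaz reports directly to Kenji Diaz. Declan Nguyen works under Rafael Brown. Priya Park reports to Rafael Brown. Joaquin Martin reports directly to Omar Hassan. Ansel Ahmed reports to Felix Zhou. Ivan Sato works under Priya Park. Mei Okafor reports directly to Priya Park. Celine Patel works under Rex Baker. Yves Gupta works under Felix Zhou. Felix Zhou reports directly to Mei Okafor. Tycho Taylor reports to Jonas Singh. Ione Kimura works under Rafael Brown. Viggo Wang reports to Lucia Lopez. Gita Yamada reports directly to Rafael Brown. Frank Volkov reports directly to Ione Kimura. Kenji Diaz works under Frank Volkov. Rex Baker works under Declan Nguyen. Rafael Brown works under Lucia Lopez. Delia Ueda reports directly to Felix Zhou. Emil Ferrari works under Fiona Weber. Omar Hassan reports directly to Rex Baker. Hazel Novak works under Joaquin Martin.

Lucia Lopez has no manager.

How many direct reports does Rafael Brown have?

Rafael Brown directly manages Priya Park, Declan Nguyen, Ione Kimura, Gita Yamada. That is 4 direct reports.

4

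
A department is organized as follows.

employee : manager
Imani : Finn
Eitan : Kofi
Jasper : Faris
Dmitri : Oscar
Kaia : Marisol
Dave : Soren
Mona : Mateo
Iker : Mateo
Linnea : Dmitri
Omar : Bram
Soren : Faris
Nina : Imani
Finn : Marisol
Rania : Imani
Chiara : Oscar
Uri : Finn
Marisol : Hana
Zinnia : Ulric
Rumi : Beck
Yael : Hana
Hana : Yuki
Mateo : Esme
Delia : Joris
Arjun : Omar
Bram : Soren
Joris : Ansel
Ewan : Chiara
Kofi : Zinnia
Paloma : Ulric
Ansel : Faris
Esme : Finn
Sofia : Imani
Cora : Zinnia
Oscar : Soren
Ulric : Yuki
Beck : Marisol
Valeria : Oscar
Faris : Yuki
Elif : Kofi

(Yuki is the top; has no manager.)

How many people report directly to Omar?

1

Omar directly manages Arjun. That is 1 direct report.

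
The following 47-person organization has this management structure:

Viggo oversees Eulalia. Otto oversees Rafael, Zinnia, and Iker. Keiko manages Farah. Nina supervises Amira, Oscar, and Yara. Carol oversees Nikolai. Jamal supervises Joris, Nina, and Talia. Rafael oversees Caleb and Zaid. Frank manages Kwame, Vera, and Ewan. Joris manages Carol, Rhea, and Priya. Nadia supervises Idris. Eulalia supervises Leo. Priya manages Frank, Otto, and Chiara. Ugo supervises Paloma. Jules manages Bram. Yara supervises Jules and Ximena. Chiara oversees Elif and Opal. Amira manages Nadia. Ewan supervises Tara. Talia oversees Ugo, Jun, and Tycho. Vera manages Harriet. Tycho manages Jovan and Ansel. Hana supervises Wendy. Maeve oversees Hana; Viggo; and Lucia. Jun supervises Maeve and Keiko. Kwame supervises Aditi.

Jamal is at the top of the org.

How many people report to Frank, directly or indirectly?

Frank directly manages Kwame, Vera, Ewan. Under Kwame: Aditi (1). Under Vera: Harriet (1). Under Ewan: Tara (1). So Frank's organization is 3 direct reports plus everyone under them: 2 + 2 + 2 = 6.

6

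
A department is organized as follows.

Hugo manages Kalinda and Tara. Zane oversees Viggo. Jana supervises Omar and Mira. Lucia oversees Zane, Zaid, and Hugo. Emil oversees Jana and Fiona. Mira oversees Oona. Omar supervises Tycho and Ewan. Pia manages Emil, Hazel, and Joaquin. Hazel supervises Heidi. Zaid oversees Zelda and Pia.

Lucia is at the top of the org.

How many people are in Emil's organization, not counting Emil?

Emil directly manages Jana, Fiona. Under Jana: Mira, Oona, Omar, Ewan, Tycho (5). Fiona has no reports. So Emil's organization is 2 direct reports plus everyone under them: 6 + 1 = 7.

7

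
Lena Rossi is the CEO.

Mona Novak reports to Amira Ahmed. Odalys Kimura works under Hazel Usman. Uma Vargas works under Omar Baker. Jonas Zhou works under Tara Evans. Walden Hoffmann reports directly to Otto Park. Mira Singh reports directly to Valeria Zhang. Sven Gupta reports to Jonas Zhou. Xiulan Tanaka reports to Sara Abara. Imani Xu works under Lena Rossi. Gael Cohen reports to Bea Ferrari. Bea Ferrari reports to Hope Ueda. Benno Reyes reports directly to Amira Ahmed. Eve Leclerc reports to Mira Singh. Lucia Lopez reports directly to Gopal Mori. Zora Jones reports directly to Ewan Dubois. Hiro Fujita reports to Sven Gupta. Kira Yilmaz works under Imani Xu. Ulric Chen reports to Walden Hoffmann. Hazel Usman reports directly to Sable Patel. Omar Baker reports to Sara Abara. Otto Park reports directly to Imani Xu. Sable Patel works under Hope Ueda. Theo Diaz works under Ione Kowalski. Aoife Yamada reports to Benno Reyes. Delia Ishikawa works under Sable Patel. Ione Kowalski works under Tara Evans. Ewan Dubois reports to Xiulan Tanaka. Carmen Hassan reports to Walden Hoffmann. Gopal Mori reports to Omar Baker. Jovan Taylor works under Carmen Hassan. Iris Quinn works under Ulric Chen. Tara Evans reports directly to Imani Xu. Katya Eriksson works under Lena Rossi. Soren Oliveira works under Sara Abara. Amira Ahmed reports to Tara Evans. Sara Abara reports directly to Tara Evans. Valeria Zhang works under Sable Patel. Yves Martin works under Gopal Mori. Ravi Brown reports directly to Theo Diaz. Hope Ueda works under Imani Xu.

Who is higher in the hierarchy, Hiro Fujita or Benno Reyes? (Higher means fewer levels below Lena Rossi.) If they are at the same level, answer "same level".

Hiro Fujita is 5 levels below Lena Rossi; Benno Reyes is 4. Benno Reyes is higher.

Benno Reyes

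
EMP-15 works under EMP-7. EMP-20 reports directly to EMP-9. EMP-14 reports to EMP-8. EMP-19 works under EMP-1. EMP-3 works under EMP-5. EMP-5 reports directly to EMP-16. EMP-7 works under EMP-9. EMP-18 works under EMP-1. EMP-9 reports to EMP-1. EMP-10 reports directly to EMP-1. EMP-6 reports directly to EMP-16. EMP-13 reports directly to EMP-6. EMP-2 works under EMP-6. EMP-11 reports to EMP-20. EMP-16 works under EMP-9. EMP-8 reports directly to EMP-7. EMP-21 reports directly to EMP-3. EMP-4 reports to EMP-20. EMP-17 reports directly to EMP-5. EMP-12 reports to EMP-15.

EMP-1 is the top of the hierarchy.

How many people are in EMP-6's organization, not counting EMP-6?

2

EMP-6 directly manages EMP-13, EMP-2. EMP-13 has no reports. EMP-2 has no reports. So EMP-6's organization is 2 direct reports plus everyone under them: 1 + 1 = 2.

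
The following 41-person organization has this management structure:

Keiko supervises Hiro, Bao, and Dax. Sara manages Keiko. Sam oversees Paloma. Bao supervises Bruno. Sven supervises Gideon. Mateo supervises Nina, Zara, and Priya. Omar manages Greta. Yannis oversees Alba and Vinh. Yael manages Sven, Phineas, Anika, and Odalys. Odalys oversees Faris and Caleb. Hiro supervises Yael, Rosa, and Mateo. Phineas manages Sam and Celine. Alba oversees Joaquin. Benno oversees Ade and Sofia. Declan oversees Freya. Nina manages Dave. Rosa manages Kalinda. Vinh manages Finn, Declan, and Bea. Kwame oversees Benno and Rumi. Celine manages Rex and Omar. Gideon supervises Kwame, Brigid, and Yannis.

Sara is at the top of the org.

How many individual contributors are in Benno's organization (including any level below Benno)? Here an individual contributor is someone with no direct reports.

The people in Benno's organization with no one reporting to them are Ade, Sofia. That is 2.

2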